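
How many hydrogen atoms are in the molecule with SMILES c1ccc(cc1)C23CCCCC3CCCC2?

Hydrogens are implicit in SMILES; fill each atom to its normal valence:
  8 × C: 2 H each → 16
  5 × C (aromatic): 1 H each → 5
  1 × C: 1 H
  1 × C: no H
  1 × C (aromatic): no H
  Total hydrogens = 22.

22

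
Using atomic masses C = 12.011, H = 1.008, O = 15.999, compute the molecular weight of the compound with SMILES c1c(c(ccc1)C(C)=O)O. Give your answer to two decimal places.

136.15

Molecular formula: C8H8O2.
M = 8×12.011 + 8×1.008 + 2×15.999 = 136.15 g/mol.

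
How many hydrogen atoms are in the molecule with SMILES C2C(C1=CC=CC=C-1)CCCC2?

Hydrogens are implicit in SMILES; fill each atom to its normal valence:
  5 × C: 2 H each → 10
  5 × C (aromatic): 1 H each → 5
  1 × C: 1 H
  1 × C (aromatic): no H
  Total hydrogens = 16.

16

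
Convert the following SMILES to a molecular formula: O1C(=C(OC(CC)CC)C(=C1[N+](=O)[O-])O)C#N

C10H12N2O5

Heavy atoms from the SMILES: 10 C, 2 N, 5 O.
Implicit hydrogens by atom environment:
  4 × C (aromatic): no H
  2 × C: 3 H each → 6
  2 × C: 2 H each → 4
  2 × O: no H
  1 × C: 1 H
  1 × C: no H
  1 × N: no H
  1 × N (charge +1): no H
  1 × O: 1 H
  1 × O (aromatic): no H
  1 × O (charge -1): no H
  Total hydrogens = 12.
Molecular formula: C10H12N2O5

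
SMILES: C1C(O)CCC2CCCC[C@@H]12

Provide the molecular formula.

Heavy atoms from the SMILES: 10 C, 1 O.
Implicit hydrogens by atom environment:
  7 × C: 2 H each → 14
  3 × C: 1 H each → 3
  1 × O: 1 H
  Total hydrogens = 18.
Molecular formula: C10H18O

C10H18O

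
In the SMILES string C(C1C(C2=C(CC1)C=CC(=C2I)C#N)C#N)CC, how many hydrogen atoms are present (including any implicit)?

Hydrogens are implicit in SMILES; fill each atom to its normal valence:
  4 × C: 2 H each → 8
  4 × C (aromatic): no H
  2 × C (aromatic): 1 H each → 2
  2 × C: 1 H each → 2
  2 × C: no H
  2 × N: no H
  1 × C: 3 H
  1 × I: no H
  Total hydrogens = 15.

15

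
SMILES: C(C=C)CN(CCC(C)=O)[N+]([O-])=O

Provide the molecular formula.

C8H14N2O3

Heavy atoms from the SMILES: 8 C, 2 N, 3 O.
Implicit hydrogens by atom environment:
  5 × C: 2 H each → 10
  2 × O: no H
  1 × C: 3 H
  1 × C: 1 H
  1 × C: no H
  1 × N: no H
  1 × N (charge +1): no H
  1 × O (charge -1): no H
  Total hydrogens = 14.
Molecular formula: C8H14N2O3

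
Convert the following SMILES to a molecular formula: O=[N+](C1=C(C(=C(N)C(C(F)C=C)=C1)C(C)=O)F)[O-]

Heavy atoms from the SMILES: 11 C, 2 F, 2 N, 3 O.
Implicit hydrogens by atom environment:
  5 × C (aromatic): no H
  2 × C: 1 H each → 2
  2 × F: no H
  2 × O: no H
  1 × C: 3 H
  1 × C: 2 H
  1 × C (aromatic): 1 H
  1 × C: no H
  1 × N: 2 H
  1 × N (charge +1): no H
  1 × O (charge -1): no H
  Total hydrogens = 10.
Molecular formula: C11H10F2N2O3

C11H10F2N2O3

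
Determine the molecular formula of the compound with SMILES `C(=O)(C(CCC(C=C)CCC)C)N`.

C11H21NO

Heavy atoms from the SMILES: 11 C, 1 N, 1 O.
Implicit hydrogens by atom environment:
  5 × C: 2 H each → 10
  3 × C: 1 H each → 3
  2 × C: 3 H each → 6
  1 × C: no H
  1 × N: 2 H
  1 × O: no H
  Total hydrogens = 21.
Molecular formula: C11H21NO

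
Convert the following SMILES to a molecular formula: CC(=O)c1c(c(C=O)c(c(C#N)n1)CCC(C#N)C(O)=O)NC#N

C15H11N5O4

Heavy atoms from the SMILES: 15 C, 5 N, 4 O.
Implicit hydrogens by atom environment:
  5 × C (aromatic): no H
  5 × C: no H
  3 × N: no H
  3 × O: no H
  2 × C: 2 H each → 4
  2 × C: 1 H each → 2
  1 × C: 3 H
  1 × N: 1 H
  1 × N (aromatic): no H
  1 × O: 1 H
  Total hydrogens = 11.
Molecular formula: C15H11N5O4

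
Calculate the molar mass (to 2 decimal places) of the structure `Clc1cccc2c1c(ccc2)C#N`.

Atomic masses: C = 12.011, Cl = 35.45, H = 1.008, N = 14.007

187.63

Molecular formula: C11H6ClN.
M = 11×12.011 + 1×35.45 + 6×1.008 + 1×14.007 = 187.63 g/mol.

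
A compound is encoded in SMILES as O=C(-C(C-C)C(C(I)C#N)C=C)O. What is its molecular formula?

C9H12INO2

Heavy atoms from the SMILES: 9 C, 1 I, 1 N, 2 O.
Implicit hydrogens by atom environment:
  4 × C: 1 H each → 4
  2 × C: 2 H each → 4
  2 × C: no H
  1 × C: 3 H
  1 × I: no H
  1 × N: no H
  1 × O: 1 H
  1 × O: no H
  Total hydrogens = 12.
Molecular formula: C9H12INO2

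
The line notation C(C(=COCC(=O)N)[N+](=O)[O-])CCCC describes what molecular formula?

C9H16N2O4

Heavy atoms from the SMILES: 9 C, 2 N, 4 O.
Implicit hydrogens by atom environment:
  5 × C: 2 H each → 10
  3 × O: no H
  2 × C: no H
  1 × C: 3 H
  1 × C: 1 H
  1 × N: 2 H
  1 × N (charge +1): no H
  1 × O (charge -1): no H
  Total hydrogens = 16.
Molecular formula: C9H16N2O4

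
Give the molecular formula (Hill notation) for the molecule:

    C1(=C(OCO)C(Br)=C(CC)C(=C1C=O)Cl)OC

C11H12BrClO4

Heavy atoms from the SMILES: 1 Br, 11 C, 1 Cl, 4 O.
Implicit hydrogens by atom environment:
  6 × C (aromatic): no H
  3 × O: no H
  2 × C: 3 H each → 6
  2 × C: 2 H each → 4
  1 × Br: no H
  1 × C: 1 H
  1 × Cl: no H
  1 × O: 1 H
  Total hydrogens = 12.
Molecular formula: C11H12BrClO4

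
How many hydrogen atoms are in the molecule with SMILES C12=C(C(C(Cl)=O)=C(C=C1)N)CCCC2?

Hydrogens are implicit in SMILES; fill each atom to its normal valence:
  4 × C: 2 H each → 8
  4 × C (aromatic): no H
  2 × C (aromatic): 1 H each → 2
  1 × C: no H
  1 × Cl: no H
  1 × N: 2 H
  1 × O: no H
  Total hydrogens = 12.

12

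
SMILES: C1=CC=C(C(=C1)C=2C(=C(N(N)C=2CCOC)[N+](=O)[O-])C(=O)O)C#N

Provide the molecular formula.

C15H14N4O5

Heavy atoms from the SMILES: 15 C, 4 N, 5 O.
Implicit hydrogens by atom environment:
  6 × C (aromatic): no H
  4 × C (aromatic): 1 H each → 4
  3 × O: no H
  2 × C: 2 H each → 4
  2 × C: no H
  1 × C: 3 H
  1 × N: 2 H
  1 × N (aromatic): no H
  1 × N (charge +1): no H
  1 × N: no H
  1 × O: 1 H
  1 × O (charge -1): no H
  Total hydrogens = 14.
Molecular formula: C15H14N4O5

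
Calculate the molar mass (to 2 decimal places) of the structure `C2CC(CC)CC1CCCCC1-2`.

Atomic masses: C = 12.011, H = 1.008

166.31

Molecular formula: C12H22.
M = 12×12.011 + 22×1.008 = 166.31 g/mol.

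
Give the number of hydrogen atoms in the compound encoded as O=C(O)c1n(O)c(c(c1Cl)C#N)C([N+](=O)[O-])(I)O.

3

Hydrogens are implicit in SMILES; fill each atom to its normal valence:
  4 × C (aromatic): no H
  3 × C: no H
  3 × O: 1 H each → 3
  2 × O: no H
  1 × Cl: no H
  1 × I: no H
  1 × N (aromatic): no H
  1 × N: no H
  1 × N (charge +1): no H
  1 × O (charge -1): no H
  Total hydrogens = 3.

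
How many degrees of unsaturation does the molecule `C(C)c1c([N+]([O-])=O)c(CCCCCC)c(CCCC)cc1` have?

5

Molecular formula from the SMILES: C18H29NO2.
DoU = (2C + 2 + N − H − X)/2 = (2·18 + 2 + 1 − 29 − 0)/2 = 10/2 = 5.
(Structurally: 1 ring(s) + 4 π bond(s) = 5.)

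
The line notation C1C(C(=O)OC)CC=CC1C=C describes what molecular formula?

Heavy atoms from the SMILES: 10 C, 2 O.
Implicit hydrogens by atom environment:
  5 × C: 1 H each → 5
  3 × C: 2 H each → 6
  2 × O: no H
  1 × C: 3 H
  1 × C: no H
  Total hydrogens = 14.
Molecular formula: C10H14O2

C10H14O2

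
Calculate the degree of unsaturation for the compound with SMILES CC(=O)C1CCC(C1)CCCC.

2

Molecular formula from the SMILES: C11H20O.
DoU = (2C + 2 + N − H − X)/2 = (2·11 + 2 + 0 − 20 − 0)/2 = 4/2 = 2.
(Structurally: 1 ring(s) + 1 π bond(s) = 2.)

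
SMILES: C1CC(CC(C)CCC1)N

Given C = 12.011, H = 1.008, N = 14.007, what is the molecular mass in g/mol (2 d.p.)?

141.26

Molecular formula: C9H19N.
M = 9×12.011 + 19×1.008 + 1×14.007 = 141.26 g/mol.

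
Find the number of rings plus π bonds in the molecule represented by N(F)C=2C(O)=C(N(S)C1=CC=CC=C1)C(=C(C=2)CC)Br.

8

Molecular formula from the SMILES: C14H14BrFN2OS.
DoU = (2C + 2 + N − H − X)/2 = (2·14 + 2 + 2 − 14 − 2)/2 = 16/2 = 8.
(Structurally: 2 ring(s) + 6 π bond(s) = 8.)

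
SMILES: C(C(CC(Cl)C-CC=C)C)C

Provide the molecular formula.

C10H19Cl

Heavy atoms from the SMILES: 10 C, 1 Cl.
Implicit hydrogens by atom environment:
  5 × C: 2 H each → 10
  3 × C: 1 H each → 3
  2 × C: 3 H each → 6
  1 × Cl: no H
  Total hydrogens = 19.
Molecular formula: C10H19Cl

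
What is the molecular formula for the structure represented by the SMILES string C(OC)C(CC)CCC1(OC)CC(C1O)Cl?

C12H23ClO3

Heavy atoms from the SMILES: 12 C, 1 Cl, 3 O.
Implicit hydrogens by atom environment:
  5 × C: 2 H each → 10
  3 × C: 3 H each → 9
  3 × C: 1 H each → 3
  2 × O: no H
  1 × C: no H
  1 × Cl: no H
  1 × O: 1 H
  Total hydrogens = 23.
Molecular formula: C12H23ClO3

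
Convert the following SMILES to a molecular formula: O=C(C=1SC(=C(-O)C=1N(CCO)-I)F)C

C8H9FINO3S

Heavy atoms from the SMILES: 8 C, 1 F, 1 I, 1 N, 3 O, 1 S.
Implicit hydrogens by atom environment:
  4 × C (aromatic): no H
  2 × C: 2 H each → 4
  2 × O: 1 H each → 2
  1 × C: 3 H
  1 × C: no H
  1 × F: no H
  1 × I: no H
  1 × N: no H
  1 × O: no H
  1 × S (aromatic): no H
  Total hydrogens = 9.
Molecular formula: C8H9FINO3S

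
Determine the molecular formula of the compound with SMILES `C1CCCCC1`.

Heavy atoms from the SMILES: 6 C.
Implicit hydrogens by atom environment:
  6 × C: 2 H each → 12
  Total hydrogens = 12.
Molecular formula: C6H12

C6H12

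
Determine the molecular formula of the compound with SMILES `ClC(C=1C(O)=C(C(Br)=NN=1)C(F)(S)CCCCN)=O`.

C10H12BrClFN3O2S

Heavy atoms from the SMILES: 1 Br, 10 C, 1 Cl, 1 F, 3 N, 2 O, 1 S.
Implicit hydrogens by atom environment:
  4 × C: 2 H each → 8
  4 × C (aromatic): no H
  2 × C: no H
  2 × N (aromatic): no H
  1 × Br: no H
  1 × Cl: no H
  1 × F: no H
  1 × N: 2 H
  1 × O: 1 H
  1 × O: no H
  1 × S: 1 H
  Total hydrogens = 12.
Molecular formula: C10H12BrClFN3O2S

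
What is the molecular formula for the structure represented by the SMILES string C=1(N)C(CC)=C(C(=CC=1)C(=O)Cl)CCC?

Heavy atoms from the SMILES: 12 C, 1 Cl, 1 N, 1 O.
Implicit hydrogens by atom environment:
  4 × C (aromatic): no H
  3 × C: 2 H each → 6
  2 × C: 3 H each → 6
  2 × C (aromatic): 1 H each → 2
  1 × C: no H
  1 × Cl: no H
  1 × N: 2 H
  1 × O: no H
  Total hydrogens = 16.
Molecular formula: C12H16ClNO

C12H16ClNO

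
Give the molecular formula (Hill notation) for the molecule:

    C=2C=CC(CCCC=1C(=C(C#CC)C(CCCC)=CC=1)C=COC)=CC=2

C25H30O

Heavy atoms from the SMILES: 25 C, 1 O.
Implicit hydrogens by atom environment:
  7 × C (aromatic): 1 H each → 7
  6 × C: 2 H each → 12
  5 × C (aromatic): no H
  3 × C: 3 H each → 9
  2 × C: 1 H each → 2
  2 × C: no H
  1 × O: no H
  Total hydrogens = 30.
Molecular formula: C25H30O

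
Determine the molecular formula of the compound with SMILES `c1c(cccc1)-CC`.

Heavy atoms from the SMILES: 8 C.
Implicit hydrogens by atom environment:
  5 × C (aromatic): 1 H each → 5
  1 × C: 3 H
  1 × C: 2 H
  1 × C (aromatic): no H
  Total hydrogens = 10.
Molecular formula: C8H10

C8H10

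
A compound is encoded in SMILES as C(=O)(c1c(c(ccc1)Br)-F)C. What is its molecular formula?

Heavy atoms from the SMILES: 1 Br, 8 C, 1 F, 1 O.
Implicit hydrogens by atom environment:
  3 × C (aromatic): 1 H each → 3
  3 × C (aromatic): no H
  1 × Br: no H
  1 × C: 3 H
  1 × C: no H
  1 × F: no H
  1 × O: no H
  Total hydrogens = 6.
Molecular formula: C8H6BrFO

C8H6BrFO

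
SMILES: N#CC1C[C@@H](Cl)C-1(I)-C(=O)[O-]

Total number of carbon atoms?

6

The symbol for carbon appears 6 times in the SMILES. (Cl is a single chlorine, not C + l.)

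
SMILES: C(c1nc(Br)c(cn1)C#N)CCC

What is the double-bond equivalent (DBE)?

Molecular formula from the SMILES: C9H10BrN3.
DoU = (2C + 2 + N − H − X)/2 = (2·9 + 2 + 3 − 10 − 1)/2 = 12/2 = 6.
(Structurally: 1 ring(s) + 5 π bond(s) = 6.)

6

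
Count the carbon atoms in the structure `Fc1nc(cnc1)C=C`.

6

The symbol for carbon appears 6 times in the SMILES. Lowercase c denotes aromatic carbon and counts toward C.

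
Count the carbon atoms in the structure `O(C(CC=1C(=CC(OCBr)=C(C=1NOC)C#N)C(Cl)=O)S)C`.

13

The symbol for carbon appears 13 times in the SMILES. (Cl is a single chlorine, not C + l.)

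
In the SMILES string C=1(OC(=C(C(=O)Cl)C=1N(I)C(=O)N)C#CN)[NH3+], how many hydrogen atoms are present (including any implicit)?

7

Hydrogens are implicit in SMILES; fill each atom to its normal valence:
  4 × C (aromatic): no H
  4 × C: no H
  2 × N: 2 H each → 4
  2 × O: no H
  1 × Cl: no H
  1 × I: no H
  1 × N (charge +1): 3 H
  1 × N: no H
  1 × O (aromatic): no H
  Total hydrogens = 7.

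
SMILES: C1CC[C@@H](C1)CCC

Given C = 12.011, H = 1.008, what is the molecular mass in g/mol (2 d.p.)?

112.22

Molecular formula: C8H16.
M = 8×12.011 + 16×1.008 = 112.22 g/mol.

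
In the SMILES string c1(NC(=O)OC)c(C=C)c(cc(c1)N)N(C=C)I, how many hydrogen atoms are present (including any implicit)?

14

Hydrogens are implicit in SMILES; fill each atom to its normal valence:
  4 × C (aromatic): no H
  2 × C: 2 H each → 4
  2 × C (aromatic): 1 H each → 2
  2 × C: 1 H each → 2
  2 × O: no H
  1 × C: 3 H
  1 × C: no H
  1 × I: no H
  1 × N: 2 H
  1 × N: 1 H
  1 × N: no H
  Total hydrogens = 14.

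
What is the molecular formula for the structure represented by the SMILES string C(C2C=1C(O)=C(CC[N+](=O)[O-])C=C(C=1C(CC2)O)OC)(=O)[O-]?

C14H16NO7-

Heavy atoms from the SMILES: 14 C, 1 N, 7 O.
Implicit hydrogens by atom environment:
  5 × C (aromatic): no H
  4 × C: 2 H each → 8
  3 × O: no H
  2 × C: 1 H each → 2
  2 × O: 1 H each → 2
  2 × O (charge -1): no H
  1 × C: 3 H
  1 × C (aromatic): 1 H
  1 × C: no H
  1 × N (charge +1): no H
  Total hydrogens = 16.
Net charge -1.
Molecular formula: C14H16NO7-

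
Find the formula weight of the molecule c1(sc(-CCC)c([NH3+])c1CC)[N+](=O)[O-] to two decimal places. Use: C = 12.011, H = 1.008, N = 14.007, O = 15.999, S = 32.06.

215.29

Molecular formula: C9H15N2O2S+.
M = 9×12.011 + 15×1.008 + 2×14.007 + 2×15.999 + 1×32.06 = 215.29 g/mol.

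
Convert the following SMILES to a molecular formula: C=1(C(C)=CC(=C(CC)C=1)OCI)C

C11H15IO

Heavy atoms from the SMILES: 11 C, 1 I, 1 O.
Implicit hydrogens by atom environment:
  4 × C (aromatic): no H
  3 × C: 3 H each → 9
  2 × C: 2 H each → 4
  2 × C (aromatic): 1 H each → 2
  1 × I: no H
  1 × O: no H
  Total hydrogens = 15.
Molecular formula: C11H15IO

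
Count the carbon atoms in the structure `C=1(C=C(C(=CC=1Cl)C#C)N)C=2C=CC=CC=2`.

The symbol for carbon appears 14 times in the SMILES. (Cl is a single chlorine, not C + l.)

14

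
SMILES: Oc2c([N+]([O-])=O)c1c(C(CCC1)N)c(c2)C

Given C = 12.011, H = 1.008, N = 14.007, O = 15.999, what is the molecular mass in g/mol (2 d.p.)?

Molecular formula: C11H14N2O3.
M = 11×12.011 + 14×1.008 + 2×14.007 + 3×15.999 = 222.24 g/mol.

222.24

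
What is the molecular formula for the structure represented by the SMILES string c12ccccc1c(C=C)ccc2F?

C12H9F

Heavy atoms from the SMILES: 12 C, 1 F.
Implicit hydrogens by atom environment:
  6 × C (aromatic): 1 H each → 6
  4 × C (aromatic): no H
  1 × C: 2 H
  1 × C: 1 H
  1 × F: no H
  Total hydrogens = 9.
Molecular formula: C12H9F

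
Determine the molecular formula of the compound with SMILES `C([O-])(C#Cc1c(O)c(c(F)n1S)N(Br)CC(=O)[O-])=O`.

[C9H4BrFN2O5S]2-

Heavy atoms from the SMILES: 1 Br, 9 C, 1 F, 2 N, 5 O, 1 S.
Implicit hydrogens by atom environment:
  4 × C (aromatic): no H
  4 × C: no H
  2 × O: no H
  2 × O (charge -1): no H
  1 × Br: no H
  1 × C: 2 H
  1 × F: no H
  1 × N (aromatic): no H
  1 × N: no H
  1 × O: 1 H
  1 × S: 1 H
  Total hydrogens = 4.
Net charge -2.
Molecular formula: [C9H4BrFN2O5S]2-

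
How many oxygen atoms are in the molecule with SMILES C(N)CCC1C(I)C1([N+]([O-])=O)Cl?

The symbol for oxygen appears 2 times in the SMILES.

2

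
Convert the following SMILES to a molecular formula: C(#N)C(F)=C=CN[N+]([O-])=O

C4H2FN3O2

Heavy atoms from the SMILES: 4 C, 1 F, 3 N, 2 O.
Implicit hydrogens by atom environment:
  3 × C: no H
  1 × C: 1 H
  1 × F: no H
  1 × N: 1 H
  1 × N: no H
  1 × N (charge +1): no H
  1 × O: no H
  1 × O (charge -1): no H
  Total hydrogens = 2.
Molecular formula: C4H2FN3O2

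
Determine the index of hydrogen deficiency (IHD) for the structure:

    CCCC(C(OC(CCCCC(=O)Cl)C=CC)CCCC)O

Molecular formula from the SMILES: C18H33ClO3.
DoU = (2C + 2 + N − H − X)/2 = (2·18 + 2 + 0 − 33 − 1)/2 = 4/2 = 2.
(Structurally: 0 ring(s) + 2 π bond(s) = 2.)

2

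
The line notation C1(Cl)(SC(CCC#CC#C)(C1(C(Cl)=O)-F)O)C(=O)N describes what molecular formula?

C11H8Cl2FNO3S

Heavy atoms from the SMILES: 11 C, 2 Cl, 1 F, 1 N, 3 O, 1 S.
Implicit hydrogens by atom environment:
  8 × C: no H
  2 × C: 2 H each → 4
  2 × Cl: no H
  2 × O: no H
  1 × C: 1 H
  1 × F: no H
  1 × N: 2 H
  1 × O: 1 H
  1 × S: no H
  Total hydrogens = 8.
Molecular formula: C11H8Cl2FNO3S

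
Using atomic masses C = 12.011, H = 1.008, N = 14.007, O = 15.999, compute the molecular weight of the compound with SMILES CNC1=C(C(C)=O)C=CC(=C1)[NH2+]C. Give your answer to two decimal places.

Molecular formula: C10H15N2O+.
M = 10×12.011 + 15×1.008 + 2×14.007 + 1×15.999 = 179.24 g/mol.

179.24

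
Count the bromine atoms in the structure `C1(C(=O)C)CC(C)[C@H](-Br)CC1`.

1

The symbol for bromine appears 1 time in the SMILES.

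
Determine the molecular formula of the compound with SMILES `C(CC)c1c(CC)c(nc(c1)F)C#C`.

C12H14FN

Heavy atoms from the SMILES: 12 C, 1 F, 1 N.
Implicit hydrogens by atom environment:
  4 × C (aromatic): no H
  3 × C: 2 H each → 6
  2 × C: 3 H each → 6
  1 × C (aromatic): 1 H
  1 × C: 1 H
  1 × C: no H
  1 × F: no H
  1 × N (aromatic): no H
  Total hydrogens = 14.
Molecular formula: C12H14FN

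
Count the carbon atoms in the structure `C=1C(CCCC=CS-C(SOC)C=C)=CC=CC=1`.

The symbol for carbon appears 15 times in the SMILES.

15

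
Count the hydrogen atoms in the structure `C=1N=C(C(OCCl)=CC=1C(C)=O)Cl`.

Hydrogens are implicit in SMILES; fill each atom to its normal valence:
  3 × C (aromatic): no H
  2 × C (aromatic): 1 H each → 2
  2 × Cl: no H
  2 × O: no H
  1 × C: 3 H
  1 × C: 2 H
  1 × C: no H
  1 × N (aromatic): no H
  Total hydrogens = 7.

7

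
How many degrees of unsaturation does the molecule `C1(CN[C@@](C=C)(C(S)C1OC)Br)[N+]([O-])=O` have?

Molecular formula from the SMILES: C8H13BrN2O3S.
DoU = (2C + 2 + N − H − X)/2 = (2·8 + 2 + 2 − 13 − 1)/2 = 6/2 = 3.
(Structurally: 1 ring(s) + 2 π bond(s) = 3.)

3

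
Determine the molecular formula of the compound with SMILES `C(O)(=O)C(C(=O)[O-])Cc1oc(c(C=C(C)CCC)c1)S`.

C14H17O5S-

Heavy atoms from the SMILES: 14 C, 5 O, 1 S.
Implicit hydrogens by atom environment:
  3 × C: 2 H each → 6
  3 × C (aromatic): no H
  3 × C: no H
  2 × C: 3 H each → 6
  2 × C: 1 H each → 2
  2 × O: no H
  1 × C (aromatic): 1 H
  1 × O: 1 H
  1 × O (aromatic): no H
  1 × O (charge -1): no H
  1 × S: 1 H
  Total hydrogens = 17.
Net charge -1.
Molecular formula: C14H17O5S-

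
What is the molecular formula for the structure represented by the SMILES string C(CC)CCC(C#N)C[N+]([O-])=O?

Heavy atoms from the SMILES: 8 C, 2 N, 2 O.
Implicit hydrogens by atom environment:
  5 × C: 2 H each → 10
  1 × C: 3 H
  1 × C: 1 H
  1 × C: no H
  1 × N: no H
  1 × N (charge +1): no H
  1 × O: no H
  1 × O (charge -1): no H
  Total hydrogens = 14.
Molecular formula: C8H14N2O2

C8H14N2O2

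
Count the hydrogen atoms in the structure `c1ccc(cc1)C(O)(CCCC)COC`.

Hydrogens are implicit in SMILES; fill each atom to its normal valence:
  5 × C (aromatic): 1 H each → 5
  4 × C: 2 H each → 8
  2 × C: 3 H each → 6
  1 × C: no H
  1 × C (aromatic): no H
  1 × O: 1 H
  1 × O: no H
  Total hydrogens = 20.

20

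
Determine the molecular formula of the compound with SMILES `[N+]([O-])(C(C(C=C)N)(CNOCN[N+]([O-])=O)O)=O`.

Heavy atoms from the SMILES: 6 C, 5 N, 6 O.
Implicit hydrogens by atom environment:
  3 × C: 2 H each → 6
  3 × O: no H
  2 × C: 1 H each → 2
  2 × N: 1 H each → 2
  2 × N (charge +1): no H
  2 × O (charge -1): no H
  1 × C: no H
  1 × N: 2 H
  1 × O: 1 H
  Total hydrogens = 13.
Molecular formula: C6H13N5O6

C6H13N5O6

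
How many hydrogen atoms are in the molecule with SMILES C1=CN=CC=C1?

Hydrogens are implicit in SMILES; fill each atom to its normal valence:
  5 × C (aromatic): 1 H each → 5
  1 × N (aromatic): no H
  Total hydrogens = 5.

5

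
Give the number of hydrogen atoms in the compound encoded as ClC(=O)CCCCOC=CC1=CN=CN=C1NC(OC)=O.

16

Hydrogens are implicit in SMILES; fill each atom to its normal valence:
  4 × C: 2 H each → 8
  4 × O: no H
  2 × C (aromatic): 1 H each → 2
  2 × C: 1 H each → 2
  2 × C (aromatic): no H
  2 × C: no H
  2 × N (aromatic): no H
  1 × C: 3 H
  1 × Cl: no H
  1 × N: 1 H
  Total hydrogens = 16.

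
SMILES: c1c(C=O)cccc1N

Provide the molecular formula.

Heavy atoms from the SMILES: 7 C, 1 N, 1 O.
Implicit hydrogens by atom environment:
  4 × C (aromatic): 1 H each → 4
  2 × C (aromatic): no H
  1 × C: 1 H
  1 × N: 2 H
  1 × O: no H
  Total hydrogens = 7.
Molecular formula: C7H7NO

C7H7NO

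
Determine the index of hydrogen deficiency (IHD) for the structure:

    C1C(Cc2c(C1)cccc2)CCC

Molecular formula from the SMILES: C13H18.
DoU = (2C + 2 + N − H − X)/2 = (2·13 + 2 + 0 − 18 − 0)/2 = 10/2 = 5.
(Structurally: 2 ring(s) + 3 π bond(s) = 5.)

5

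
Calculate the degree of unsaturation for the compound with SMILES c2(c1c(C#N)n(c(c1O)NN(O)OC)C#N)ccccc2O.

Molecular formula from the SMILES: C13H11N5O4.
DoU = (2C + 2 + N − H − X)/2 = (2·13 + 2 + 5 − 11 − 0)/2 = 22/2 = 11.
(Structurally: 2 ring(s) + 9 π bond(s) = 11.)

11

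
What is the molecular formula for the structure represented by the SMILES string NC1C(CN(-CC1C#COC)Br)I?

C8H12BrIN2O

Heavy atoms from the SMILES: 1 Br, 8 C, 1 I, 2 N, 1 O.
Implicit hydrogens by atom environment:
  3 × C: 1 H each → 3
  2 × C: 2 H each → 4
  2 × C: no H
  1 × Br: no H
  1 × C: 3 H
  1 × I: no H
  1 × N: 2 H
  1 × N: no H
  1 × O: no H
  Total hydrogens = 12.
Molecular formula: C8H12BrIN2O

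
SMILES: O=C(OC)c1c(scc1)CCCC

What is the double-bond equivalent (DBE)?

4

Molecular formula from the SMILES: C10H14O2S.
DoU = (2C + 2 + N − H − X)/2 = (2·10 + 2 + 0 − 14 − 0)/2 = 8/2 = 4.
(Structurally: 1 ring(s) + 3 π bond(s) = 4.)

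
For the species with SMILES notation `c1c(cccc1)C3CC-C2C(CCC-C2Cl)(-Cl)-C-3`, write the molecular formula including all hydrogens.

Heavy atoms from the SMILES: 16 C, 2 Cl.
Implicit hydrogens by atom environment:
  6 × C: 2 H each → 12
  5 × C (aromatic): 1 H each → 5
  3 × C: 1 H each → 3
  2 × Cl: no H
  1 × C: no H
  1 × C (aromatic): no H
  Total hydrogens = 20.
Molecular formula: C16H20Cl2

C16H20Cl2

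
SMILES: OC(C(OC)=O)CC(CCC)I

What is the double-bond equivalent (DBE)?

1

Molecular formula from the SMILES: C8H15IO3.
DoU = (2C + 2 + N − H − X)/2 = (2·8 + 2 + 0 − 15 − 1)/2 = 2/2 = 1.
(Structurally: 0 ring(s) + 1 π bond(s) = 1.)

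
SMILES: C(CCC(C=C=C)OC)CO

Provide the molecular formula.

Heavy atoms from the SMILES: 9 C, 2 O.
Implicit hydrogens by atom environment:
  5 × C: 2 H each → 10
  2 × C: 1 H each → 2
  1 × C: 3 H
  1 × C: no H
  1 × O: 1 H
  1 × O: no H
  Total hydrogens = 16.
Molecular formula: C9H16O2

C9H16O2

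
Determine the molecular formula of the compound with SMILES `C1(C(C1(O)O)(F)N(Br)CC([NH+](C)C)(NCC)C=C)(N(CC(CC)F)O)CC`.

C17H34BrF2N4O3+

Heavy atoms from the SMILES: 1 Br, 17 C, 2 F, 4 N, 3 O.
Implicit hydrogens by atom environment:
  6 × C: 2 H each → 12
  5 × C: 3 H each → 15
  4 × C: no H
  3 × O: 1 H each → 3
  2 × C: 1 H each → 2
  2 × F: no H
  2 × N: no H
  1 × Br: no H
  1 × N: 1 H
  1 × N (charge +1): 1 H
  Total hydrogens = 34.
Net charge +1.
Molecular formula: C17H34BrF2N4O3+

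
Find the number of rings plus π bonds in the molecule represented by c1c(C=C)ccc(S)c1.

5

Molecular formula from the SMILES: C8H8S.
DoU = (2C + 2 + N − H − X)/2 = (2·8 + 2 + 0 − 8 − 0)/2 = 10/2 = 5.
(Structurally: 1 ring(s) + 4 π bond(s) = 5.)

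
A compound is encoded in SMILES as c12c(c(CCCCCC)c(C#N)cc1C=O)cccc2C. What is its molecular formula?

C19H21NO

Heavy atoms from the SMILES: 19 C, 1 N, 1 O.
Implicit hydrogens by atom environment:
  6 × C (aromatic): no H
  5 × C: 2 H each → 10
  4 × C (aromatic): 1 H each → 4
  2 × C: 3 H each → 6
  1 × C: 1 H
  1 × C: no H
  1 × N: no H
  1 × O: no H
  Total hydrogens = 21.
Molecular formula: C19H21NO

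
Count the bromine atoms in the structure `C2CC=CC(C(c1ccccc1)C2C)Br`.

1

The symbol for bromine appears 1 time in the SMILES.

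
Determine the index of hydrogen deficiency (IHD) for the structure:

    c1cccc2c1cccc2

7

Molecular formula from the SMILES: C10H8.
DoU = (2C + 2 + N − H − X)/2 = (2·10 + 2 + 0 − 8 − 0)/2 = 14/2 = 7.
(Structurally: 2 ring(s) + 5 π bond(s) = 7.)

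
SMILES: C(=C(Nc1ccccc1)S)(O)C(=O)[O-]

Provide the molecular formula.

Heavy atoms from the SMILES: 9 C, 1 N, 3 O, 1 S.
Implicit hydrogens by atom environment:
  5 × C (aromatic): 1 H each → 5
  3 × C: no H
  1 × C (aromatic): no H
  1 × N: 1 H
  1 × O: 1 H
  1 × O: no H
  1 × O (charge -1): no H
  1 × S: 1 H
  Total hydrogens = 8.
Net charge -1.
Molecular formula: C9H8NO3S-

C9H8NO3S-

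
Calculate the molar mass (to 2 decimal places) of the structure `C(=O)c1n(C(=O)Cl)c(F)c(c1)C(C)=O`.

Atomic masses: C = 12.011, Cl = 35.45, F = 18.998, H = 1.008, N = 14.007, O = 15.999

217.58

Molecular formula: C8H5ClFNO3.
M = 8×12.011 + 1×35.45 + 1×18.998 + 5×1.008 + 1×14.007 + 3×15.999 = 217.58 g/mol.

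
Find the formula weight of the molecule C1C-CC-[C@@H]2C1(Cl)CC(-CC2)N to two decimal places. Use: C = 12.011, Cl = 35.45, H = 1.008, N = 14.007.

187.71

Molecular formula: C10H18ClN.
M = 10×12.011 + 1×35.45 + 18×1.008 + 1×14.007 = 187.71 g/mol.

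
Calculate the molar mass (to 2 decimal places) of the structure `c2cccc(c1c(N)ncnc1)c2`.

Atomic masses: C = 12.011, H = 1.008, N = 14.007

Molecular formula: C10H9N3.
M = 10×12.011 + 9×1.008 + 3×14.007 = 171.20 g/mol.

171.20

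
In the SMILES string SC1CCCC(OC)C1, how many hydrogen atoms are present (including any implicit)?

14

Hydrogens are implicit in SMILES; fill each atom to its normal valence:
  4 × C: 2 H each → 8
  2 × C: 1 H each → 2
  1 × C: 3 H
  1 × O: no H
  1 × S: 1 H
  Total hydrogens = 14.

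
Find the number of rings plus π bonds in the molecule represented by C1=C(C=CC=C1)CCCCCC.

4

Molecular formula from the SMILES: C12H18.
DoU = (2C + 2 + N − H − X)/2 = (2·12 + 2 + 0 − 18 − 0)/2 = 8/2 = 4.
(Structurally: 1 ring(s) + 3 π bond(s) = 4.)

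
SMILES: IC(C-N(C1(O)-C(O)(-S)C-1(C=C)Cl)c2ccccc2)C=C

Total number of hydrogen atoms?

Hydrogens are implicit in SMILES; fill each atom to its normal valence:
  5 × C (aromatic): 1 H each → 5
  3 × C: 2 H each → 6
  3 × C: 1 H each → 3
  3 × C: no H
  2 × O: 1 H each → 2
  1 × C (aromatic): no H
  1 × Cl: no H
  1 × I: no H
  1 × N: no H
  1 × S: 1 H
  Total hydrogens = 17.

17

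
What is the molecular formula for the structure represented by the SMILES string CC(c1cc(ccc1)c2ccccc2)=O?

C14H12O

Heavy atoms from the SMILES: 14 C, 1 O.
Implicit hydrogens by atom environment:
  9 × C (aromatic): 1 H each → 9
  3 × C (aromatic): no H
  1 × C: 3 H
  1 × C: no H
  1 × O: no H
  Total hydrogens = 12.
Molecular formula: C14H12O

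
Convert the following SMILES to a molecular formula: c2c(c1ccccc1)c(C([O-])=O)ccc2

Heavy atoms from the SMILES: 13 C, 2 O.
Implicit hydrogens by atom environment:
  9 × C (aromatic): 1 H each → 9
  3 × C (aromatic): no H
  1 × C: no H
  1 × O: no H
  1 × O (charge -1): no H
  Total hydrogens = 9.
Net charge -1.
Molecular formula: C13H9O2-

C13H9O2-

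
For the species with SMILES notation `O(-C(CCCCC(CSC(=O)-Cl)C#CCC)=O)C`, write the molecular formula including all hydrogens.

Heavy atoms from the SMILES: 13 C, 1 Cl, 3 O, 1 S.
Implicit hydrogens by atom environment:
  6 × C: 2 H each → 12
  4 × C: no H
  3 × O: no H
  2 × C: 3 H each → 6
  1 × C: 1 H
  1 × Cl: no H
  1 × S: no H
  Total hydrogens = 19.
Molecular formula: C13H19ClO3S

C13H19ClO3S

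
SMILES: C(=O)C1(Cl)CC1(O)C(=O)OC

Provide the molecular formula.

Heavy atoms from the SMILES: 6 C, 1 Cl, 4 O.
Implicit hydrogens by atom environment:
  3 × C: no H
  3 × O: no H
  1 × C: 3 H
  1 × C: 2 H
  1 × C: 1 H
  1 × Cl: no H
  1 × O: 1 H
  Total hydrogens = 7.
Molecular formula: C6H7ClO4

C6H7ClO4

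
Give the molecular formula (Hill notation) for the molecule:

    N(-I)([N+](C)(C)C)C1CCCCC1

C9H20IN2+

Heavy atoms from the SMILES: 9 C, 1 I, 2 N.
Implicit hydrogens by atom environment:
  5 × C: 2 H each → 10
  3 × C: 3 H each → 9
  1 × C: 1 H
  1 × I: no H
  1 × N: no H
  1 × N (charge +1): no H
  Total hydrogens = 20.
Net charge +1.
Molecular formula: C9H20IN2+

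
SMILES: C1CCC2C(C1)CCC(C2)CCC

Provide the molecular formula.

C13H24

Heavy atoms from the SMILES: 13 C.
Implicit hydrogens by atom environment:
  9 × C: 2 H each → 18
  3 × C: 1 H each → 3
  1 × C: 3 H
  Total hydrogens = 24.
Molecular formula: C13H24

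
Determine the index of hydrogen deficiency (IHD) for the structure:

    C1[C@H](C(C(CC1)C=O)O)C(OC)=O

Molecular formula from the SMILES: C9H14O4.
DoU = (2C + 2 + N − H − X)/2 = (2·9 + 2 + 0 − 14 − 0)/2 = 6/2 = 3.
(Structurally: 1 ring(s) + 2 π bond(s) = 3.)

3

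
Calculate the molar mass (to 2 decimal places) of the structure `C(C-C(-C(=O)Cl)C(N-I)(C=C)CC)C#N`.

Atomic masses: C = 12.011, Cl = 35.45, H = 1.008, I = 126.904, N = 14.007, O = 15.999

Molecular formula: C10H14ClIN2O.
M = 10×12.011 + 1×35.45 + 14×1.008 + 1×126.904 + 2×14.007 + 1×15.999 = 340.59 g/mol.

340.59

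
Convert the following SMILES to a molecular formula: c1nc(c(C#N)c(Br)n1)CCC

C8H8BrN3

Heavy atoms from the SMILES: 1 Br, 8 C, 3 N.
Implicit hydrogens by atom environment:
  3 × C (aromatic): no H
  2 × C: 2 H each → 4
  2 × N (aromatic): no H
  1 × Br: no H
  1 × C: 3 H
  1 × C (aromatic): 1 H
  1 × C: no H
  1 × N: no H
  Total hydrogens = 8.
Molecular formula: C8H8BrN3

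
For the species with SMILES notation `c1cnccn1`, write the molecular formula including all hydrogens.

C4H4N2

Heavy atoms from the SMILES: 4 C, 2 N.
Implicit hydrogens by atom environment:
  4 × C (aromatic): 1 H each → 4
  2 × N (aromatic): no H
  Total hydrogens = 4.
Molecular formula: C4H4N2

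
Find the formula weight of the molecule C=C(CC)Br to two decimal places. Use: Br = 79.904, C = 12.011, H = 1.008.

135.00

Molecular formula: C4H7Br.
M = 1×79.904 + 4×12.011 + 7×1.008 = 135.00 g/mol.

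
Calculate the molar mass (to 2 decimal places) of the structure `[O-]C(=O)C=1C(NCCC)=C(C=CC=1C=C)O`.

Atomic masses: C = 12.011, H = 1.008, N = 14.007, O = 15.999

220.25

Molecular formula: C12H14NO3-.
M = 12×12.011 + 14×1.008 + 1×14.007 + 3×15.999 = 220.25 g/mol.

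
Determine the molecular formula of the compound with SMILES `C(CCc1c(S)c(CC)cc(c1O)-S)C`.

C12H18OS2

Heavy atoms from the SMILES: 12 C, 1 O, 2 S.
Implicit hydrogens by atom environment:
  5 × C (aromatic): no H
  4 × C: 2 H each → 8
  2 × C: 3 H each → 6
  2 × S: 1 H each → 2
  1 × C (aromatic): 1 H
  1 × O: 1 H
  Total hydrogens = 18.
Molecular formula: C12H18OS2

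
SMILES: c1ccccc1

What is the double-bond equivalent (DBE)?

Molecular formula from the SMILES: C6H6.
DoU = (2C + 2 + N − H − X)/2 = (2·6 + 2 + 0 − 6 − 0)/2 = 8/2 = 4.
(Structurally: 1 ring(s) + 3 π bond(s) = 4.)

4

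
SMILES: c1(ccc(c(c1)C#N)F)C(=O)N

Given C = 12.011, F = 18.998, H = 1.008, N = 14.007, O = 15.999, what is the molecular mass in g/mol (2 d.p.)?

164.14

Molecular formula: C8H5FN2O.
M = 8×12.011 + 1×18.998 + 5×1.008 + 2×14.007 + 1×15.999 = 164.14 g/mol.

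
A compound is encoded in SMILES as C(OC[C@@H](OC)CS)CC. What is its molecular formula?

C7H16O2S

Heavy atoms from the SMILES: 7 C, 2 O, 1 S.
Implicit hydrogens by atom environment:
  4 × C: 2 H each → 8
  2 × C: 3 H each → 6
  2 × O: no H
  1 × C: 1 H
  1 × S: 1 H
  Total hydrogens = 16.
Molecular formula: C7H16O2S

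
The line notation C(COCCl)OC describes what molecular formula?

Heavy atoms from the SMILES: 4 C, 1 Cl, 2 O.
Implicit hydrogens by atom environment:
  3 × C: 2 H each → 6
  2 × O: no H
  1 × C: 3 H
  1 × Cl: no H
  Total hydrogens = 9.
Molecular formula: C4H9ClO2

C4H9ClO2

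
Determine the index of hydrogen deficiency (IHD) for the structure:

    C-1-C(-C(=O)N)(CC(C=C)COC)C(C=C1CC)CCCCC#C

Molecular formula from the SMILES: C20H31NO2.
DoU = (2C + 2 + N − H − X)/2 = (2·20 + 2 + 1 − 31 − 0)/2 = 12/2 = 6.
(Structurally: 1 ring(s) + 5 π bond(s) = 6.)

6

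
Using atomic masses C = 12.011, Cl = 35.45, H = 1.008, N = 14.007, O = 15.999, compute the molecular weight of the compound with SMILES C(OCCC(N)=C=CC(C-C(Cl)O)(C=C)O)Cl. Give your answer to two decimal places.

282.16

Molecular formula: C11H17Cl2NO3.
M = 11×12.011 + 2×35.45 + 17×1.008 + 1×14.007 + 3×15.999 = 282.16 g/mol.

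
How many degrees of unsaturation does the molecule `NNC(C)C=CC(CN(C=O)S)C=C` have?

Molecular formula from the SMILES: C9H17N3OS.
DoU = (2C + 2 + N − H − X)/2 = (2·9 + 2 + 3 − 17 − 0)/2 = 6/2 = 3.
(Structurally: 0 ring(s) + 3 π bond(s) = 3.)

3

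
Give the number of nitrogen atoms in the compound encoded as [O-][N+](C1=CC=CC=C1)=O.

1

The symbol for nitrogen appears 1 time in the SMILES.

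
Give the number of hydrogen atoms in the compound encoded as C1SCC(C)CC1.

12

Hydrogens are implicit in SMILES; fill each atom to its normal valence:
  4 × C: 2 H each → 8
  1 × C: 3 H
  1 × C: 1 H
  1 × S: no H
  Total hydrogens = 12.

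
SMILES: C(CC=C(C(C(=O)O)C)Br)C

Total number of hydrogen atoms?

13

Hydrogens are implicit in SMILES; fill each atom to its normal valence:
  2 × C: 3 H each → 6
  2 × C: 2 H each → 4
  2 × C: 1 H each → 2
  2 × C: no H
  1 × Br: no H
  1 × O: 1 H
  1 × O: no H
  Total hydrogens = 13.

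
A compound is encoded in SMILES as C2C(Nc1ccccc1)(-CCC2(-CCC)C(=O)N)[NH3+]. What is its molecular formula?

Heavy atoms from the SMILES: 15 C, 3 N, 1 O.
Implicit hydrogens by atom environment:
  5 × C: 2 H each → 10
  5 × C (aromatic): 1 H each → 5
  3 × C: no H
  1 × C: 3 H
  1 × C (aromatic): no H
  1 × N (charge +1): 3 H
  1 × N: 2 H
  1 × N: 1 H
  1 × O: no H
  Total hydrogens = 24.
Net charge +1.
Molecular formula: C15H24N3O+

C15H24N3O+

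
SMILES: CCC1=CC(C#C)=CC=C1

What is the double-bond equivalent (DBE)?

Molecular formula from the SMILES: C10H10.
DoU = (2C + 2 + N − H − X)/2 = (2·10 + 2 + 0 − 10 − 0)/2 = 12/2 = 6.
(Structurally: 1 ring(s) + 5 π bond(s) = 6.)

6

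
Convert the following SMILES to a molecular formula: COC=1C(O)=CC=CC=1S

C7H8O2S

Heavy atoms from the SMILES: 7 C, 2 O, 1 S.
Implicit hydrogens by atom environment:
  3 × C (aromatic): 1 H each → 3
  3 × C (aromatic): no H
  1 × C: 3 H
  1 × O: 1 H
  1 × O: no H
  1 × S: 1 H
  Total hydrogens = 8.
Molecular formula: C7H8O2S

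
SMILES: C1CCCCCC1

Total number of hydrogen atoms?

14

Hydrogens are implicit in SMILES; fill each atom to its normal valence:
  7 × C: 2 H each → 14
  Total hydrogens = 14.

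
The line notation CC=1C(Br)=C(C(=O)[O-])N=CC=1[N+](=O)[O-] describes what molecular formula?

Heavy atoms from the SMILES: 1 Br, 7 C, 2 N, 4 O.
Implicit hydrogens by atom environment:
  4 × C (aromatic): no H
  2 × O: no H
  2 × O (charge -1): no H
  1 × Br: no H
  1 × C: 3 H
  1 × C (aromatic): 1 H
  1 × C: no H
  1 × N (aromatic): no H
  1 × N (charge +1): no H
  Total hydrogens = 4.
Net charge -1.
Molecular formula: C7H4BrN2O4-

C7H4BrN2O4-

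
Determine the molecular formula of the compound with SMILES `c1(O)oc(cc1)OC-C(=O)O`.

C6H6O5

Heavy atoms from the SMILES: 6 C, 5 O.
Implicit hydrogens by atom environment:
  2 × C (aromatic): 1 H each → 2
  2 × C (aromatic): no H
  2 × O: 1 H each → 2
  2 × O: no H
  1 × C: 2 H
  1 × C: no H
  1 × O (aromatic): no H
  Total hydrogens = 6.
Molecular formula: C6H6O5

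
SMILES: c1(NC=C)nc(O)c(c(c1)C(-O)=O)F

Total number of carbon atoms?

The symbol for carbon appears 8 times in the SMILES. Lowercase c denotes aromatic carbon and counts toward C.

8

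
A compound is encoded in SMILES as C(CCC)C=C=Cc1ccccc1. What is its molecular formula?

C13H16

Heavy atoms from the SMILES: 13 C.
Implicit hydrogens by atom environment:
  5 × C (aromatic): 1 H each → 5
  3 × C: 2 H each → 6
  2 × C: 1 H each → 2
  1 × C: 3 H
  1 × C: no H
  1 × C (aromatic): no H
  Total hydrogens = 16.
Molecular formula: C13H16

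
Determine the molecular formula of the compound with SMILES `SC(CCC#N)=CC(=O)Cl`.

C6H6ClNOS

Heavy atoms from the SMILES: 6 C, 1 Cl, 1 N, 1 O, 1 S.
Implicit hydrogens by atom environment:
  3 × C: no H
  2 × C: 2 H each → 4
  1 × C: 1 H
  1 × Cl: no H
  1 × N: no H
  1 × O: no H
  1 × S: 1 H
  Total hydrogens = 6.
Molecular formula: C6H6ClNOS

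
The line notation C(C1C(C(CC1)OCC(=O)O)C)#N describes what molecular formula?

Heavy atoms from the SMILES: 9 C, 1 N, 3 O.
Implicit hydrogens by atom environment:
  3 × C: 2 H each → 6
  3 × C: 1 H each → 3
  2 × C: no H
  2 × O: no H
  1 × C: 3 H
  1 × N: no H
  1 × O: 1 H
  Total hydrogens = 13.
Molecular formula: C9H13NO3

C9H13NO3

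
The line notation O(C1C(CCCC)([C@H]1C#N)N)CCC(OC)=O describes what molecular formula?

Heavy atoms from the SMILES: 12 C, 2 N, 3 O.
Implicit hydrogens by atom environment:
  5 × C: 2 H each → 10
  3 × C: no H
  3 × O: no H
  2 × C: 3 H each → 6
  2 × C: 1 H each → 2
  1 × N: 2 H
  1 × N: no H
  Total hydrogens = 20.
Molecular formula: C12H20N2O3

C12H20N2O3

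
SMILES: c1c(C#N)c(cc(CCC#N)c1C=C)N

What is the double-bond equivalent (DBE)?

Molecular formula from the SMILES: C12H11N3.
DoU = (2C + 2 + N − H − X)/2 = (2·12 + 2 + 3 − 11 − 0)/2 = 18/2 = 9.
(Structurally: 1 ring(s) + 8 π bond(s) = 9.)

9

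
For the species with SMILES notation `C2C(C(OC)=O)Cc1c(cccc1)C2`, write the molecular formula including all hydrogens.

C12H14O2

Heavy atoms from the SMILES: 12 C, 2 O.
Implicit hydrogens by atom environment:
  4 × C (aromatic): 1 H each → 4
  3 × C: 2 H each → 6
  2 × C (aromatic): no H
  2 × O: no H
  1 × C: 3 H
  1 × C: 1 H
  1 × C: no H
  Total hydrogens = 14.
Molecular formula: C12H14O2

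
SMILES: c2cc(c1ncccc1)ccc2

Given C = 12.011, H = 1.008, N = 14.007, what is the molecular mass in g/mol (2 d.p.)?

Molecular formula: C11H9N.
M = 11×12.011 + 9×1.008 + 1×14.007 = 155.20 g/mol.

155.20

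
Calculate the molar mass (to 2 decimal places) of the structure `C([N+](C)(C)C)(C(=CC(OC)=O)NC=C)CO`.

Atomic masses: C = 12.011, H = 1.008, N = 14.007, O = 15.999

Molecular formula: C11H21N2O3+.
M = 11×12.011 + 21×1.008 + 2×14.007 + 3×15.999 = 229.30 g/mol.

229.30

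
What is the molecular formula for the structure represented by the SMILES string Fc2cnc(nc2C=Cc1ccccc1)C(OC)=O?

Heavy atoms from the SMILES: 14 C, 1 F, 2 N, 2 O.
Implicit hydrogens by atom environment:
  6 × C (aromatic): 1 H each → 6
  4 × C (aromatic): no H
  2 × C: 1 H each → 2
  2 × N (aromatic): no H
  2 × O: no H
  1 × C: 3 H
  1 × C: no H
  1 × F: no H
  Total hydrogens = 11.
Molecular formula: C14H11FN2O2

C14H11FN2O2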